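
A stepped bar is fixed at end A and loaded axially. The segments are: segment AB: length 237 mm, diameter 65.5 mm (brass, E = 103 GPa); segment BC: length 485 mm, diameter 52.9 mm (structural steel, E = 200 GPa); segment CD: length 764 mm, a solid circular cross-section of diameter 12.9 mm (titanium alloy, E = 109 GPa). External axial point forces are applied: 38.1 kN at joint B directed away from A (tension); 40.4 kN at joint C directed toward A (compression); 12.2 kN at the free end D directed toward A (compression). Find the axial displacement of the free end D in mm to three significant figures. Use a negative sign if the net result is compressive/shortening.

-0.722 mm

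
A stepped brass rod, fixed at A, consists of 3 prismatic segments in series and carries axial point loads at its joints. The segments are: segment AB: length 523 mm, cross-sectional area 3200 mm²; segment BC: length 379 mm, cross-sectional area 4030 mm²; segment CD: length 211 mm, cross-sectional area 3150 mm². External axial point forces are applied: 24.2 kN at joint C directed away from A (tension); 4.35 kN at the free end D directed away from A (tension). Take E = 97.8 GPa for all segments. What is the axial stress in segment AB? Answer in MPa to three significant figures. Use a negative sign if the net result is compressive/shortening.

Internal axial forces (sectioning from the free end, tension +): N_CD = 4.35 kN, N_BC = 28.55 kN, N_AB = 28.55 kN.
σ_AB = N_AB/A_AB = 28550/3200 = 8.922 MPa.

8.92 MPa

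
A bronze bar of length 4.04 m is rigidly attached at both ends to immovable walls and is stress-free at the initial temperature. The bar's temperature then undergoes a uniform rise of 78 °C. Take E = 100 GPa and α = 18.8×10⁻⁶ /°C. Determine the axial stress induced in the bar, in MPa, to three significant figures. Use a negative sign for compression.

Free thermal expansion αLΔT = 18.8e-6 · 4040 · 78 = 5.924 mm.
The walls impose strain ε = −(5.924)/4040 = -1.4664e-03; σ = Eε = 100000 · -1.4664e-03 = -146.6 MPa.

-147 MPa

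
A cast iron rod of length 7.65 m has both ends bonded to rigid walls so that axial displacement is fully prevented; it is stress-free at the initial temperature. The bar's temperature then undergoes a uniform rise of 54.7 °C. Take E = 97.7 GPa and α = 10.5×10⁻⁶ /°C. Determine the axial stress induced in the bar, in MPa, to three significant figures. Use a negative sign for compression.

Free thermal expansion αLΔT = 10.5e-6 · 7650 · 54.7 = 4.394 mm.
The walls impose strain ε = −(4.394)/7650 = -5.7435e-04; σ = Eε = 97700 · -5.7435e-04 = -56.11 MPa.

-56.1 MPa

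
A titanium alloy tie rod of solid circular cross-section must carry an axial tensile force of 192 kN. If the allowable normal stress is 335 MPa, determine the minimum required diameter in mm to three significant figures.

Required area A ≥ P/σ_allow = 192000/335 = 573.1 mm².
For a solid circular section, d ≥ √(4A/π) = 27.01 mm.

27.0 mm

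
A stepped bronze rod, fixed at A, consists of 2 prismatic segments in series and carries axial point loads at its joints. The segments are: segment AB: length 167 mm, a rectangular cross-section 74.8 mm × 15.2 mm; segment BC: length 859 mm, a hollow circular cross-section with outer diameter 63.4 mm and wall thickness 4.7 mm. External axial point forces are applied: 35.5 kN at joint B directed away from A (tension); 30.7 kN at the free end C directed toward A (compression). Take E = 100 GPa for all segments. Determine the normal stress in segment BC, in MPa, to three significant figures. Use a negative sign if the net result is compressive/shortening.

Internal axial forces (sectioning from the free end, tension +): N_BC = -30.7 kN, N_AB = 4.8 kN.
A_BC = 866.7 mm².
σ_BC = N_BC/A_BC = -30700/866.7 = -35.42 MPa.

-35.4 MPa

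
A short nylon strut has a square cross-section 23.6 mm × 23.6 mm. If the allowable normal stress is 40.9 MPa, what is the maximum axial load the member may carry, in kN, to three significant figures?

22.8 kN

A = 557 mm².
P_max = σ_allow · A = 40.9 · 557 = 22780 N = 22.78 kN.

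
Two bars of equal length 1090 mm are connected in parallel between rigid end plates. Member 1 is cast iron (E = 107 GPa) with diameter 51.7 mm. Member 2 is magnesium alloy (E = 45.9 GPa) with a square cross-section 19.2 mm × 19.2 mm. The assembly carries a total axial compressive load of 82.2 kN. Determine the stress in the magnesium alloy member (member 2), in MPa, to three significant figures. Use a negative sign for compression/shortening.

-15.6 MPa

A_1 = 2099 mm².
A_2 = 368.6 mm².
Equal strain + equilibrium ⇒ each member carries load in proportion to AE: A₁E₁ = 224600000 N, A₂E₂ = 16920000 N, ΣAE = 241500000 N.
σ₂ = P·E₂/ΣAE = -82200·45900/241500000 = -15.62 MPa.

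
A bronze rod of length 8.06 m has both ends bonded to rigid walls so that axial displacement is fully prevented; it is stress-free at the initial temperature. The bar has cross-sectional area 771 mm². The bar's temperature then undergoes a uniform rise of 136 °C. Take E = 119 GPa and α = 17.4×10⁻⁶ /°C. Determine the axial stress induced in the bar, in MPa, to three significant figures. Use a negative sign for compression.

Free thermal expansion αLΔT = 17.4e-6 · 8060 · 136 = 19.07 mm.
The walls impose strain ε = −(19.07)/8060 = -2.3664e-03; σ = Eε = 119000 · -2.3664e-03 = -281.6 MPa.

-282 MPa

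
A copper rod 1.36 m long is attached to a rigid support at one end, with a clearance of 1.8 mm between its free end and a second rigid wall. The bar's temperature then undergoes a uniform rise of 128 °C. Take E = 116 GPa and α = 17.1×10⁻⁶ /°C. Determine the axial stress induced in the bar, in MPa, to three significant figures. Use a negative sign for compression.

Free thermal expansion αLΔT = 17.1e-6 · 1360 · 128 = 2.977 mm.
The walls engage after the gap closes; constrained expansion = 2.977 − 1.8 = 1.177 mm.
The walls impose strain ε = −(1.177)/1360 = -8.6527e-04; σ = Eε = 116000 · -8.6527e-04 = -100.4 MPa.

-100 MPa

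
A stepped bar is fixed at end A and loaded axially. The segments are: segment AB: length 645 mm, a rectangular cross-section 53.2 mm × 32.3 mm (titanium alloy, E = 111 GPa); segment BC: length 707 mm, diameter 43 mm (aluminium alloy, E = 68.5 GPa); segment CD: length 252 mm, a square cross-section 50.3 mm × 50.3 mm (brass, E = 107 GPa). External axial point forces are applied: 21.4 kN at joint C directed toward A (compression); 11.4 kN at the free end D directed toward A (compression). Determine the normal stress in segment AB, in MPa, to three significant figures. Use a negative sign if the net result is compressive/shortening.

Internal axial forces (sectioning from the free end, tension +): N_CD = -11.4 kN, N_BC = -32.8 kN, N_AB = -32.8 kN.
A_AB = 1718 mm².
σ_AB = N_AB/A_AB = -32800/1718 = -19.09 MPa.

-19.1 MPa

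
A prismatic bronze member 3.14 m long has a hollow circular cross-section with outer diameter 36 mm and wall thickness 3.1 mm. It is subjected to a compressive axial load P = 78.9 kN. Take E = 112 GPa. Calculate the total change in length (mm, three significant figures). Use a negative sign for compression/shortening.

-6.90 mm

A = 320.4 mm².
δ_mech = NL/(AE) = -78900·3140/(320.4·112000) = -6.904 mm.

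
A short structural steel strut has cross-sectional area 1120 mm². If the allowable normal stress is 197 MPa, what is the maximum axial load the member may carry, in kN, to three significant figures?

P_max = σ_allow · A = 197 · 1120 = 220600 N = 220.6 kN.

221 kN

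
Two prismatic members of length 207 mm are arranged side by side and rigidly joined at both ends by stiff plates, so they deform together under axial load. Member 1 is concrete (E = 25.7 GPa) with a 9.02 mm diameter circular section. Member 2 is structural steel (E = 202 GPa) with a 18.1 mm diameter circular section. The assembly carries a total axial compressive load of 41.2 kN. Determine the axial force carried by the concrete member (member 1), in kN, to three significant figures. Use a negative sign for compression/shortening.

A_1 = 63.9 mm².
A_2 = 257.3 mm².
Equal strain + equilibrium ⇒ each member carries load in proportion to AE: A₁E₁ = 1642000 N, A₂E₂ = 51980000 N, ΣAE = 53620000 N.
F₁ = P·A₁E₁/ΣAE = -41200·1642000/53620000 = -1262 N.

-1.26 kN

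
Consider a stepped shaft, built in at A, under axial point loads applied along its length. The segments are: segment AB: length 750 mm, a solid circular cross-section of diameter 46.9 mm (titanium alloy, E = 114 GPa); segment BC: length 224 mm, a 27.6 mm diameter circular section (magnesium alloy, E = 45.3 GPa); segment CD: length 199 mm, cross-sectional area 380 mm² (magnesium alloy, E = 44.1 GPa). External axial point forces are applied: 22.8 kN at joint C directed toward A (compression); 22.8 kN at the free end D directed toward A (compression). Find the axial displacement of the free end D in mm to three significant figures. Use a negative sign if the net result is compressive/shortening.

-0.821 mm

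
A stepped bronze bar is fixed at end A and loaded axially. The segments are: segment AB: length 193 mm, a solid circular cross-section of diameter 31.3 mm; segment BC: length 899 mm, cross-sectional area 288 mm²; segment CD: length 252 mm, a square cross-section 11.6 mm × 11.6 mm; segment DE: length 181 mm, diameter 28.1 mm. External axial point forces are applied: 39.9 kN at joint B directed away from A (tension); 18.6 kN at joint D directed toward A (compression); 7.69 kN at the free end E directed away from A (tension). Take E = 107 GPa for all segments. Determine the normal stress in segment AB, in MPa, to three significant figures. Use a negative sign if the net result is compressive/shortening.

Internal axial forces (sectioning from the free end, tension +): N_DE = 7.69 kN, N_CD = -10.91 kN, N_BC = -10.91 kN, N_AB = 28.99 kN.
A_AB = 769.4 mm².
σ_AB = N_AB/A_AB = 28990/769.4 = 37.68 MPa.

37.7 MPa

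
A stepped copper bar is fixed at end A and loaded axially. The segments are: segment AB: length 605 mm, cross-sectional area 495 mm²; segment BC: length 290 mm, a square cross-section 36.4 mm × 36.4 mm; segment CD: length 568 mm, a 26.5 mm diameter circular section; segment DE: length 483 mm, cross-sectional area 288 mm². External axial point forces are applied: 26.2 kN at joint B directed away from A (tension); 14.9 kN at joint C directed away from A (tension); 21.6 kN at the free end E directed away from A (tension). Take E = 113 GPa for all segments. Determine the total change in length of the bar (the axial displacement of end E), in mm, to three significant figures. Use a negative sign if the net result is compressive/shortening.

Internal axial forces (sectioning from the free end, tension +): N_DE = 21.6 kN, N_CD = 21.6 kN, N_BC = 36.5 kN, N_AB = 62.7 kN.
A_BC = 1325 mm².
A_CD = 551.5 mm².
δ_AB = 62700·605/(495·113000) = 0.6782 mm
δ_BC = 36500·290/(1325·113000) = 0.0707 mm
δ_CD = 21600·568/(551.5·113000) = 0.1969 mm
δ_DE = 21600·483/(288·113000) = 0.3206 mm
δ = Σδ_i = 1.266 mm.

1.27 mm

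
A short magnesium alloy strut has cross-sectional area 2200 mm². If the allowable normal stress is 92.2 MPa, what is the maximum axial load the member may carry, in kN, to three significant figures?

203 kN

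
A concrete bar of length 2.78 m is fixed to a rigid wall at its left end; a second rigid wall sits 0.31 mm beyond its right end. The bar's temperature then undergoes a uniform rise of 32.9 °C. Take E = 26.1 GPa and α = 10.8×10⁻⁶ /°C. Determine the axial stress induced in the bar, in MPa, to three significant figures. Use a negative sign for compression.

-6.36 MPa

Free thermal expansion αLΔT = 10.8e-6 · 2780 · 32.9 = 0.9878 mm.
The walls engage after the gap closes; constrained expansion = 0.9878 − 0.31 = 0.6778 mm.
The walls impose strain ε = −(0.6778)/2780 = -2.4381e-04; σ = Eε = 26100 · -2.4381e-04 = -6.363 MPa.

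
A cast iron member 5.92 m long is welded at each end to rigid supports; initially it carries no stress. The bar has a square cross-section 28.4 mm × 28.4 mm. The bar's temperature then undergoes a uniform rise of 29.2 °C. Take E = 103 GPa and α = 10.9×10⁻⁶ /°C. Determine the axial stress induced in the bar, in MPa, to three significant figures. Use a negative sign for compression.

Free thermal expansion αLΔT = 10.9e-6 · 5920 · 29.2 = 1.884 mm.
The walls impose strain ε = −(1.884)/5920 = -3.1828e-04; σ = Eε = 103000 · -3.1828e-04 = -32.78 MPa.

-32.8 MPa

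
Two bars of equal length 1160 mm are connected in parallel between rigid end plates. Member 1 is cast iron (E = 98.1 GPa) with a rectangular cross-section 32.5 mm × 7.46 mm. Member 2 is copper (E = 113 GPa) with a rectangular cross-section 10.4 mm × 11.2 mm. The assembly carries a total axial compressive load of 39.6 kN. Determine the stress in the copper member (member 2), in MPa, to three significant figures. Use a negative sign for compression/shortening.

A_1 = 242.4 mm².
A_2 = 116.5 mm².
Equal strain + equilibrium ⇒ each member carries load in proportion to AE: A₁E₁ = 23780000 N, A₂E₂ = 13160000 N, ΣAE = 36950000 N.
σ₂ = P·E₂/ΣAE = -39600·113000/36950000 = -121.1 MPa.

-121 MPa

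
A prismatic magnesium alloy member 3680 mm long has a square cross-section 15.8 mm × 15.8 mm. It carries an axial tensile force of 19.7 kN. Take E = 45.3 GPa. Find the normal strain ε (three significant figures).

A = 249.6 mm².
σ = N/A = 78.91 MPa; ε = σ/E = 78.91/45300 = 1.742e-03.

0.00174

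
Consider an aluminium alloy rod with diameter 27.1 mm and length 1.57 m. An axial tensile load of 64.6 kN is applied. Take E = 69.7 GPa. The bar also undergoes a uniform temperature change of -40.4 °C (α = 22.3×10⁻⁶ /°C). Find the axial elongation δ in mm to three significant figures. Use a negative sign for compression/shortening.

A = 576.8 mm².
δ_mech = NL/(AE) = 64600·1570/(576.8·69700) = 2.523 mm.
δ_thermal = αLΔT = 22.3e-6·1570·-40.4 = -1.414 mm.
δ = δ_mech + δ_thermal = 1.108 mm.

1.11 mm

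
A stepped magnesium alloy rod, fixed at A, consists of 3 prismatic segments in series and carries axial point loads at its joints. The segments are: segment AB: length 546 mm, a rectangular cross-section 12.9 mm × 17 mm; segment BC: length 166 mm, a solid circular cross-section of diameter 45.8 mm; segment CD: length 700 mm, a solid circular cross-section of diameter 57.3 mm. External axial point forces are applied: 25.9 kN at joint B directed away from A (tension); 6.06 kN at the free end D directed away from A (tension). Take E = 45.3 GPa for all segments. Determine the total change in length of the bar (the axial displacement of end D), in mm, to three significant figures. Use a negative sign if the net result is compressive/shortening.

1.81 mm

Internal axial forces (sectioning from the free end, tension +): N_CD = 6.06 kN, N_BC = 6.06 kN, N_AB = 31.96 kN.
A_AB = 219.3 mm².
A_BC = 1647 mm².
A_CD = 2579 mm².
δ_AB = 31960·546/(219.3·45300) = 1.757 mm
δ_BC = 6060·166/(1647·45300) = 0.01348 mm
δ_CD = 6060·700/(2579·45300) = 0.03631 mm
δ = Σδ_i = 1.806 mm.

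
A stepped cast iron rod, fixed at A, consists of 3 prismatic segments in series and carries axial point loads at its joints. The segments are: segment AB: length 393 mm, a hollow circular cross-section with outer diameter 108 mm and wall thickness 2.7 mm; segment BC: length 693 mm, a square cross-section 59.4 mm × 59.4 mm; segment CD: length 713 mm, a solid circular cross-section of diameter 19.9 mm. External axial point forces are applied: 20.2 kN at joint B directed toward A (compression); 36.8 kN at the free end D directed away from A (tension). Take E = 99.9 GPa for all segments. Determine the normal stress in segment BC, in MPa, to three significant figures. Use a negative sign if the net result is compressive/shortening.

10.4 MPa

Internal axial forces (sectioning from the free end, tension +): N_CD = 36.8 kN, N_BC = 36.8 kN, N_AB = 16.6 kN.
A_BC = 3528 mm².
σ_BC = N_BC/A_BC = 36800/3528 = 10.43 MPa.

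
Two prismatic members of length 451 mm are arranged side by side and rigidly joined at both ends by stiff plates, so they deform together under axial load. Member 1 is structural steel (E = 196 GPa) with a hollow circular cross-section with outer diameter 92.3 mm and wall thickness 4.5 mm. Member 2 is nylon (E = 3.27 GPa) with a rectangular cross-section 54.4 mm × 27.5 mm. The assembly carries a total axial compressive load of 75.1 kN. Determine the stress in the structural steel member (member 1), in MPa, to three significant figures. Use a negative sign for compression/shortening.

-59.3 MPa

A_1 = 1241 mm².
A_2 = 1496 mm².
Equal strain + equilibrium ⇒ each member carries load in proportion to AE: A₁E₁ = 243300000 N, A₂E₂ = 4892000 N, ΣAE = 248200000 N.
σ₁ = P·E₁/ΣAE = -75100·196000/248200000 = -59.31 MPa.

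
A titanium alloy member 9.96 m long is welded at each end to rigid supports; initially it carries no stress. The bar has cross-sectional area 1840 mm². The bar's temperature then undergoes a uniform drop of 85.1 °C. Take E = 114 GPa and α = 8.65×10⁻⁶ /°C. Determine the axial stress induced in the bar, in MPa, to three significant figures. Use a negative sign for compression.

83.9 MPa

Free thermal expansion αLΔT = 8.65e-6 · 9960 · -85.1 = -7.332 mm.
The walls impose strain ε = −(-7.332)/9960 = 7.3611e-04; σ = Eε = 114000 · 7.3611e-04 = 83.92 MPa.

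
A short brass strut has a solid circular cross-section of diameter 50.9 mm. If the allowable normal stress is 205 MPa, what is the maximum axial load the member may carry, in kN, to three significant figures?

417 kN

A = 2035 mm².
P_max = σ_allow · A = 205 · 2035 = 417100 N = 417.1 kN.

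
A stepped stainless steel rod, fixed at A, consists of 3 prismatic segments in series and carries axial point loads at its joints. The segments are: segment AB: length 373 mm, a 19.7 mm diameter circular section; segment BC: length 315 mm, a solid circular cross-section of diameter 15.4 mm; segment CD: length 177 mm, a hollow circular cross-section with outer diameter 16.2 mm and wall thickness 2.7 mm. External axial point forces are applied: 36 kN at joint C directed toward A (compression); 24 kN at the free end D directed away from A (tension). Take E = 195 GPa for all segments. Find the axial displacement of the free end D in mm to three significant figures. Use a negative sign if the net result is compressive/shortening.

0.0109 mm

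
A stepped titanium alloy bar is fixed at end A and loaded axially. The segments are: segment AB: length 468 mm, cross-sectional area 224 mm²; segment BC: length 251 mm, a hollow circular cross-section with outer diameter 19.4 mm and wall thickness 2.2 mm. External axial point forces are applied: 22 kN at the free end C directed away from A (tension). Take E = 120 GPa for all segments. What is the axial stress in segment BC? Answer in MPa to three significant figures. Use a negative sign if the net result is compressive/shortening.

Internal axial forces (sectioning from the free end, tension +): N_BC = 22 kN, N_AB = 22 kN.
A_BC = 118.9 mm².
σ_BC = N_BC/A_BC = 22000/118.9 = 185.1 MPa.

185 MPa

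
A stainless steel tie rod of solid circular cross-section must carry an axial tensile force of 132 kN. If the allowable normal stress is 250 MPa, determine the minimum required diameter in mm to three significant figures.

Required area A ≥ P/σ_allow = 132000/250 = 528 mm².
For a solid circular section, d ≥ √(4A/π) = 25.93 mm.

25.9 mm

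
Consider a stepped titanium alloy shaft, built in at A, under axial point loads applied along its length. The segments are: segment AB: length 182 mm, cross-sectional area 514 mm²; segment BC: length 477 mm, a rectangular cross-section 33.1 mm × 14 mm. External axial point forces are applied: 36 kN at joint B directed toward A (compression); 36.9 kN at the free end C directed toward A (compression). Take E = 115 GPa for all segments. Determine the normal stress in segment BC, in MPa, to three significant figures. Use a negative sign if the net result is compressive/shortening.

Internal axial forces (sectioning from the free end, tension +): N_BC = -36.9 kN, N_AB = -72.9 kN.
A_BC = 463.4 mm².
σ_BC = N_BC/A_BC = -36900/463.4 = -79.63 MPa.

-79.6 MPa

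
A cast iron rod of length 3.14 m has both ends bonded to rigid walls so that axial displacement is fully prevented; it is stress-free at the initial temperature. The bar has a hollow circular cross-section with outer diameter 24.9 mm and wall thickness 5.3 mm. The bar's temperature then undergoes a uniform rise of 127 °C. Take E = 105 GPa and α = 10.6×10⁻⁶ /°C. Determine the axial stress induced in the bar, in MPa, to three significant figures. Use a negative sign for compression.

-141 MPa

Free thermal expansion αLΔT = 10.6e-6 · 3140 · 127 = 4.227 mm.
The walls impose strain ε = −(4.227)/3140 = -1.3462e-03; σ = Eε = 105000 · -1.3462e-03 = -141.4 MPa.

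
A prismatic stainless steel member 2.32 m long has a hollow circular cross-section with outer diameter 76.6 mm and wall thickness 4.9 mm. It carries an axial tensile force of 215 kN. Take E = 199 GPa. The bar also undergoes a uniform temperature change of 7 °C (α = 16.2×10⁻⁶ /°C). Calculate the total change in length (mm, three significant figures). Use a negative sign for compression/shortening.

2.53 mm

A = 1104 mm².
δ_mech = NL/(AE) = 215000·2320/(1104·199000) = 2.271 mm.
δ_thermal = αLΔT = 16.2e-6·2320·7 = 0.2631 mm.
δ = δ_mech + δ_thermal = 2.534 mm.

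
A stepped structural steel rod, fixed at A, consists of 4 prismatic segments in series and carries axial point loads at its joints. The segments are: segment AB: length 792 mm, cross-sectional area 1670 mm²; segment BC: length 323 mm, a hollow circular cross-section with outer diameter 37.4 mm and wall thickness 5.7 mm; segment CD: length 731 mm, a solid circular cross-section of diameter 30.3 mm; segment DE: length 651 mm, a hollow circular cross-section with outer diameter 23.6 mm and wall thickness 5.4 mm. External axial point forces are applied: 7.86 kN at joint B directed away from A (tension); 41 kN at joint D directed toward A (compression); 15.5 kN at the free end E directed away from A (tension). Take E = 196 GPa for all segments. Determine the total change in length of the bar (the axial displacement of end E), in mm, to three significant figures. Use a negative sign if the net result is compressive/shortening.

Internal axial forces (sectioning from the free end, tension +): N_DE = 15.5 kN, N_CD = -25.5 kN, N_BC = -25.5 kN, N_AB = -17.64 kN.
A_BC = 567.7 mm².
A_CD = 721.1 mm².
A_DE = 308.8 mm².
δ_AB = -17640·792/(1670·196000) = -0.04268 mm
δ_BC = -25500·323/(567.7·196000) = -0.07403 mm
δ_CD = -25500·731/(721.1·196000) = -0.1319 mm
δ_DE = 15500·651/(308.8·196000) = 0.1667 mm
δ = Σδ_i = -0.08187 mm.

-0.0819 mm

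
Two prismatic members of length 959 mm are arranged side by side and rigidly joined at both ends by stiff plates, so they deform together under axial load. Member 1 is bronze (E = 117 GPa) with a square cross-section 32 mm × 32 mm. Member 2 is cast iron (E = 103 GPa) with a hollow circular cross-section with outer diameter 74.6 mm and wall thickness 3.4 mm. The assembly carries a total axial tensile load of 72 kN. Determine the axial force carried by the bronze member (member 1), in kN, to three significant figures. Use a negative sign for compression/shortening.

43.5 kN

A_1 = 1024 mm².
A_2 = 760.5 mm².
Equal strain + equilibrium ⇒ each member carries load in proportion to AE: A₁E₁ = 119800000 N, A₂E₂ = 78330000 N, ΣAE = 198100000 N.
F₁ = P·A₁E₁/ΣAE = 72000·119800000/198100000 = 43540 N.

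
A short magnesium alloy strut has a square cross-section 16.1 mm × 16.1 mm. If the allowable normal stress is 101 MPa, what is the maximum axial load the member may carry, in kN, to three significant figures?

A = 259.2 mm².
P_max = σ_allow · A = 101 · 259.2 = 26180 N = 26.18 kN.

26.2 kN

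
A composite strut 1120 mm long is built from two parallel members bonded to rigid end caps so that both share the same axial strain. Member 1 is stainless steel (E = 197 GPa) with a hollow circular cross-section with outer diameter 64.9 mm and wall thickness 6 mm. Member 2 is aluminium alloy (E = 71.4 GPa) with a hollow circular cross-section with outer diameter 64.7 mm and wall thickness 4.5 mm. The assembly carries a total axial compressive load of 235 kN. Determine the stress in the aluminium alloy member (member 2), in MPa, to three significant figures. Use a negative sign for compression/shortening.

-60.0 MPa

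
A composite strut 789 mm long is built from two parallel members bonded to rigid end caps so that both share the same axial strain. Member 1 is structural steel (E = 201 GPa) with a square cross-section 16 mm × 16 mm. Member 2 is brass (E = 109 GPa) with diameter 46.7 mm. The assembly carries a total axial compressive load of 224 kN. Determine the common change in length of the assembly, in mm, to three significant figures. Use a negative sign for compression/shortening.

A_1 = 256 mm².
A_2 = 1713 mm².
Equal strain + equilibrium ⇒ each member carries load in proportion to AE: A₁E₁ = 51460000 N, A₂E₂ = 186700000 N, ΣAE = 238200000 N.
δ = PL/ΣAE = -224000·789/238200000 = -0.7421 mm.

-0.742 mm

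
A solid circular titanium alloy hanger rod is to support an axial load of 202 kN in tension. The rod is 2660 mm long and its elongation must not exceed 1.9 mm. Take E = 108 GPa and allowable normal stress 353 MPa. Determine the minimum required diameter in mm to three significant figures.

57.7 mm

Required area A ≥ P/σ_allow = 202000/353 = 572.2 mm².
For a solid circular section, d ≥ √(4A/π) = 26.99 mm.
Elongation limit: A ≥ PL/(Eδ_allow) = 202000·2660/(108000·1.9) = 2619 mm² ⇒ d ≥ 57.74 mm.
The elongation limit governs.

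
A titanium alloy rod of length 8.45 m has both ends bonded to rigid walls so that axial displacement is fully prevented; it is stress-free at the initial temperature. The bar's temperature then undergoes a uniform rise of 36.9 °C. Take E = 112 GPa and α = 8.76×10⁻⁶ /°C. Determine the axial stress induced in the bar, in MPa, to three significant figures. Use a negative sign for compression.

Free thermal expansion αLΔT = 8.76e-6 · 8450 · 36.9 = 2.731 mm.
The walls impose strain ε = −(2.731)/8450 = -3.2324e-04; σ = Eε = 112000 · -3.2324e-04 = -36.2 MPa.

-36.2 MPa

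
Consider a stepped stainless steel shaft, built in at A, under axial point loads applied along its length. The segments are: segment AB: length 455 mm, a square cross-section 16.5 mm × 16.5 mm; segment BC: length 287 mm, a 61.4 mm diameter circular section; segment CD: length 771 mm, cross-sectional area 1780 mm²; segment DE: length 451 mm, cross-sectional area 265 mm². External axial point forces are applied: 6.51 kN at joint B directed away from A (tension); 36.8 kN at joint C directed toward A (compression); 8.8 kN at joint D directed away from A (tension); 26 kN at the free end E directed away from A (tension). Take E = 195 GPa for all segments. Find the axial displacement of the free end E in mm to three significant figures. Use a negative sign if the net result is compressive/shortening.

Internal axial forces (sectioning from the free end, tension +): N_DE = 26 kN, N_CD = 34.8 kN, N_BC = -2 kN, N_AB = 4.51 kN.
A_AB = 272.2 mm².
A_BC = 2961 mm².
δ_AB = 4510·455/(272.2·195000) = 0.03865 mm
δ_BC = -2000·287/(2961·195000) = -0.0009941 mm
δ_CD = 34800·771/(1780·195000) = 0.0773 mm
δ_DE = 26000·451/(265·195000) = 0.2269 mm
δ = Σδ_i = 0.3419 mm.

0.342 mm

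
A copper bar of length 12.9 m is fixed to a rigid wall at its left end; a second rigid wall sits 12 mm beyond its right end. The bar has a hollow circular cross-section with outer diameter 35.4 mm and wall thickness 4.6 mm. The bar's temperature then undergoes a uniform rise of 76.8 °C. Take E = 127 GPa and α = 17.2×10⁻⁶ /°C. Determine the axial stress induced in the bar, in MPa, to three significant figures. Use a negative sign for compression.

-49.6 MPa

Free thermal expansion αLΔT = 17.2e-6 · 12900 · 76.8 = 17.04 mm.
The walls engage after the gap closes; constrained expansion = 17.04 − 12 = 5.04 mm.
The walls impose strain ε = −(5.04)/12900 = -3.9073e-04; σ = Eε = 127000 · -3.9073e-04 = -49.62 MPa.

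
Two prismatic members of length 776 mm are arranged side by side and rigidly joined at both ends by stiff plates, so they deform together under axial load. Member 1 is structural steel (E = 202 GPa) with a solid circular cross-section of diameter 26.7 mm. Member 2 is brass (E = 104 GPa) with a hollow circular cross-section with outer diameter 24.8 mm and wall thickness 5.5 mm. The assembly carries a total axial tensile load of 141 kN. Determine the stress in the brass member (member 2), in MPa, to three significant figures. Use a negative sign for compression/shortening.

99.2 MPa

A_1 = 559.9 mm².
A_2 = 333.5 mm².
Equal strain + equilibrium ⇒ each member carries load in proportion to AE: A₁E₁ = 113100000 N, A₂E₂ = 34680000 N, ΣAE = 147800000 N.
σ₂ = P·E₂/ΣAE = 141000·104000/147800000 = 99.23 MPa.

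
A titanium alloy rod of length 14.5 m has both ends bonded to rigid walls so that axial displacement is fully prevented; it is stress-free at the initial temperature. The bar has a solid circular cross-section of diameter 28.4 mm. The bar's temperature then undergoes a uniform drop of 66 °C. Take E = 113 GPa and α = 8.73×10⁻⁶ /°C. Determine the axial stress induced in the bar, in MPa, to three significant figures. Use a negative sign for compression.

65.1 MPa

Free thermal expansion αLΔT = 8.73e-6 · 14500 · -66 = -8.355 mm.
The walls impose strain ε = −(-8.355)/14500 = 5.7618e-04; σ = Eε = 113000 · 5.7618e-04 = 65.11 MPa.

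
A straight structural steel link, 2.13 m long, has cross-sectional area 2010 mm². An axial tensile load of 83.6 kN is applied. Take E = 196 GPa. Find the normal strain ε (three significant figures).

σ = N/A = 41.59 MPa; ε = σ/E = 41.59/196000 = 2.122e-04.

2.12e-04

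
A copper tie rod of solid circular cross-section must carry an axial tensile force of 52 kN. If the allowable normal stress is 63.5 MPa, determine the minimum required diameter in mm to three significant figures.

Required area A ≥ P/σ_allow = 52000/63.5 = 818.9 mm².
For a solid circular section, d ≥ √(4A/π) = 32.29 mm.

32.3 mm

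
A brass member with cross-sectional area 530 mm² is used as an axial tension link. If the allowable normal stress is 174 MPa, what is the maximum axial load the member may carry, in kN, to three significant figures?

P_max = σ_allow · A = 174 · 530 = 92220 N = 92.22 kN.

92.2 kN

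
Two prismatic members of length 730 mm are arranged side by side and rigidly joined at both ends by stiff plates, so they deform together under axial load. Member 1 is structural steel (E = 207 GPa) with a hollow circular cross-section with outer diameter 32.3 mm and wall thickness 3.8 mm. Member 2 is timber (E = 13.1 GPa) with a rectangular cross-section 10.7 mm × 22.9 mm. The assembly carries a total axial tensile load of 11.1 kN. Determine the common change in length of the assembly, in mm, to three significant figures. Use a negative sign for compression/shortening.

0.110 mm

A_1 = 340.2 mm².
A_2 = 245 mm².
Equal strain + equilibrium ⇒ each member carries load in proportion to AE: A₁E₁ = 70430000 N, A₂E₂ = 3210000 N, ΣAE = 73640000 N.
δ = PL/ΣAE = 11100·730/73640000 = 0.11 mm.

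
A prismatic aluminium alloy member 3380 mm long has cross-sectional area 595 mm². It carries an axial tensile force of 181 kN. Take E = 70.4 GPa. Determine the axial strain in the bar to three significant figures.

0.00432

σ = N/A = 304.2 MPa; ε = σ/E = 304.2/70400 = 4.321e-03.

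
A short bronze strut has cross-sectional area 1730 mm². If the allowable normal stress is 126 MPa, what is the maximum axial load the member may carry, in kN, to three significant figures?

218 kN

P_max = σ_allow · A = 126 · 1730 = 218000 N = 218 kN.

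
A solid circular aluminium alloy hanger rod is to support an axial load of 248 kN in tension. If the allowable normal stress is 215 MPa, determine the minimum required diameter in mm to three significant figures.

38.3 mm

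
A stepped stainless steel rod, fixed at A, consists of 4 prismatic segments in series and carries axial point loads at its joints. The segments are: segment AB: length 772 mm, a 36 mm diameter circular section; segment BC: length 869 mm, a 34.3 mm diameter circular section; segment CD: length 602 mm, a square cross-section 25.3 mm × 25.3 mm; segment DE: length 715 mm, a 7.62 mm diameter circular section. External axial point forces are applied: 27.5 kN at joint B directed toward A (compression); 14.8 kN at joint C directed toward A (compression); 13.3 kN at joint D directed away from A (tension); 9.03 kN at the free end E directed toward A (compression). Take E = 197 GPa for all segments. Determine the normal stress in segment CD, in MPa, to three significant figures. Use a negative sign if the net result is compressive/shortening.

Internal axial forces (sectioning from the free end, tension +): N_DE = -9.03 kN, N_CD = 4.27 kN, N_BC = -10.53 kN, N_AB = -38.03 kN.
A_CD = 640.1 mm².
σ_CD = N_CD/A_CD = 4270/640.1 = 6.671 MPa.

6.67 MPa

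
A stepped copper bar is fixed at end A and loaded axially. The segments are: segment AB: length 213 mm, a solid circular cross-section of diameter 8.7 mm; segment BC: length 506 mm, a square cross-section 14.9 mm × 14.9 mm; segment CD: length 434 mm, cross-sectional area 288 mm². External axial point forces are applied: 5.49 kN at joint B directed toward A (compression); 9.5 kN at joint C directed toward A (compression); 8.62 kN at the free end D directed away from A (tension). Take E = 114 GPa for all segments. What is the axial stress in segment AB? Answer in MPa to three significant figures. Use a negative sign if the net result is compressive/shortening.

-107 MPa

Internal axial forces (sectioning from the free end, tension +): N_CD = 8.62 kN, N_BC = -0.88 kN, N_AB = -6.37 kN.
A_AB = 59.45 mm².
σ_AB = N_AB/A_AB = -6370/59.45 = -107.2 MPa.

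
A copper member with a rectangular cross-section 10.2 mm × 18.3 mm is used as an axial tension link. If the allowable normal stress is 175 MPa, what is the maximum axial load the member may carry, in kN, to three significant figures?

32.7 kN

A = 186.7 mm².
P_max = σ_allow · A = 175 · 186.7 = 32670 N = 32.67 kN.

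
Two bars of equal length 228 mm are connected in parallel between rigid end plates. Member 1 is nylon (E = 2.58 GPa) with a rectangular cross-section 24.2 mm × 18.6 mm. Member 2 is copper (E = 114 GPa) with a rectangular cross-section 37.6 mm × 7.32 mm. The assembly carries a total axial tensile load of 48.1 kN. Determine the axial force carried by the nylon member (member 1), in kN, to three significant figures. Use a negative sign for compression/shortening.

A_1 = 450.1 mm².
A_2 = 275.2 mm².
Equal strain + equilibrium ⇒ each member carries load in proportion to AE: A₁E₁ = 1161000 N, A₂E₂ = 31380000 N, ΣAE = 32540000 N.
F₁ = P·A₁E₁/ΣAE = 48100·1161000/32540000 = 1717 N.

1.72 kN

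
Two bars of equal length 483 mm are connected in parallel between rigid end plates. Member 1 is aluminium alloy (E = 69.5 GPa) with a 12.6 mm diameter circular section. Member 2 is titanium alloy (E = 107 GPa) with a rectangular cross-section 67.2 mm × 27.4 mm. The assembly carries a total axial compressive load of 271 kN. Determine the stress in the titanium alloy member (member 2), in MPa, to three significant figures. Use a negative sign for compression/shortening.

A_1 = 124.7 mm².
A_2 = 1841 mm².
Equal strain + equilibrium ⇒ each member carries load in proportion to AE: A₁E₁ = 8666000 N, A₂E₂ = 197000000 N, ΣAE = 205700000 N.
σ₂ = P·E₂/ΣAE = -271000·107000/205700000 = -141 MPa.

-141 MPa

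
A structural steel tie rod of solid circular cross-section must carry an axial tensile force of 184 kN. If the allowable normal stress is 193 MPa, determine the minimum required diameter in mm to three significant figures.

Required area A ≥ P/σ_allow = 184000/193 = 953.4 mm².
For a solid circular section, d ≥ √(4A/π) = 34.84 mm.

34.8 mm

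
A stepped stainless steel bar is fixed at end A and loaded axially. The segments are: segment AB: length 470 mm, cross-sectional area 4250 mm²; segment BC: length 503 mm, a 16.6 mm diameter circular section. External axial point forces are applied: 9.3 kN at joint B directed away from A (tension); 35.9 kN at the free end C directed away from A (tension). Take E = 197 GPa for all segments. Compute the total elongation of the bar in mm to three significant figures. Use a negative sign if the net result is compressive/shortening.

0.449 mm

Internal axial forces (sectioning from the free end, tension +): N_BC = 35.9 kN, N_AB = 45.2 kN.
A_BC = 216.4 mm².
δ_AB = 45200·470/(4250·197000) = 0.02537 mm
δ_BC = 35900·503/(216.4·197000) = 0.4235 mm
δ = Σδ_i = 0.4489 mm.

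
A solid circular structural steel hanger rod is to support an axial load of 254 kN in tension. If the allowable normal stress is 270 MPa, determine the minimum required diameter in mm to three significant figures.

34.6 mm

Required area A ≥ P/σ_allow = 254000/270 = 940.7 mm².
For a solid circular section, d ≥ √(4A/π) = 34.61 mm.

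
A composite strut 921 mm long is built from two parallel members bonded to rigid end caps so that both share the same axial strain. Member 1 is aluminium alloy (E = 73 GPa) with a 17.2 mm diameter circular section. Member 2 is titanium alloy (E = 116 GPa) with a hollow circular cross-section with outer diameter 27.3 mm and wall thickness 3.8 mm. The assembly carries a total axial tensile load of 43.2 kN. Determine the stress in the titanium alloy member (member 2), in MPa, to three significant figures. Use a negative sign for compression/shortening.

101 MPa

A_1 = 232.4 mm².
A_2 = 280.5 mm².
Equal strain + equilibrium ⇒ each member carries load in proportion to AE: A₁E₁ = 16960000 N, A₂E₂ = 32540000 N, ΣAE = 49500000 N.
σ₂ = P·E₂/ΣAE = 43200·116000/49500000 = 101.2 MPa.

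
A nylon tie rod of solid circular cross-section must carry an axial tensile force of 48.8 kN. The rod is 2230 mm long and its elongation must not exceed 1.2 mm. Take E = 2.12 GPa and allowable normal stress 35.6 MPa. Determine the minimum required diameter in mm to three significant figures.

Required area A ≥ P/σ_allow = 48800/35.6 = 1371 mm².
For a solid circular section, d ≥ √(4A/π) = 41.78 mm.
Elongation limit: A ≥ PL/(Eδ_allow) = 48800·2230/(2120·1.2) = 42780 mm² ⇒ d ≥ 233.4 mm.
The elongation limit governs.

233 mm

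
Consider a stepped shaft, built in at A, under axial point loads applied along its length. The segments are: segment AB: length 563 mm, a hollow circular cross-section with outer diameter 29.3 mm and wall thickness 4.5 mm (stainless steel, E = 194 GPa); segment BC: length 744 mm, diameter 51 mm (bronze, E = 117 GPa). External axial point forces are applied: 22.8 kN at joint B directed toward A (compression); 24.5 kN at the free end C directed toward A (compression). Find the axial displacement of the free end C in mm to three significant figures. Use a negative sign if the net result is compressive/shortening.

Internal axial forces (sectioning from the free end, tension +): N_BC = -24.5 kN, N_AB = -47.3 kN.
A_AB = 350.6 mm².
A_BC = 2043 mm².
δ_AB = -47300·563/(350.6·194000) = -0.3915 mm
δ_BC = -24500·744/(2043·117000) = -0.07626 mm
δ = Σδ_i = -0.4678 mm.

-0.468 mm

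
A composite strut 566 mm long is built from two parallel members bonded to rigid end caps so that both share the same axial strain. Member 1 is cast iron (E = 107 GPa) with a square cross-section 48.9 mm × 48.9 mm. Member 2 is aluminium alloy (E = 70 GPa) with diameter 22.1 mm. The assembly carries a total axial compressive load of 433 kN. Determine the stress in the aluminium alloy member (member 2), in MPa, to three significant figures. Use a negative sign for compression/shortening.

A_1 = 2391 mm².
A_2 = 383.6 mm².
Equal strain + equilibrium ⇒ each member carries load in proportion to AE: A₁E₁ = 255900000 N, A₂E₂ = 26850000 N, ΣAE = 282700000 N.
σ₂ = P·E₂/ΣAE = -433000·70000/282700000 = -107.2 MPa.

-107 MPa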